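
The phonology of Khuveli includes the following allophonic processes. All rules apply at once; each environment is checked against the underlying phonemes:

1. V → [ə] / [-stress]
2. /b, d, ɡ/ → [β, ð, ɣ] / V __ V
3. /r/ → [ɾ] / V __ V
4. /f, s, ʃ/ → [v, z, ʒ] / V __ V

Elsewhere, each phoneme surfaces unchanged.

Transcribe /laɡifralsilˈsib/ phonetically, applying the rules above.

/l/ stays [l].
/a/ (between /l/ and /ɡ/) occurs in an unstressed syllable → [ə] by rule 1.
/ɡ/ meets the environment for rule 2 (between two vowels) → [ɣ].
Rule 1 applies to /i/ (between /ɡ/ and /f/: in an unstressed syllable) → [ə].
/f/ (between /i/ and /r/): rule 4 targets it, but not between two vowels → unchanged [f].
/r/ (between /f/ and /a/): rule 3 targets it, but not between two vowels → unchanged [r].
Rule 1 applies to /a/ (between /r/ and /l/: in an unstressed syllable) → [ə].
/l/ — not in any rule's target class → [l].
/s/ (between /l/ and /i/) is in the target of rule 4 but the environment (between two vowels) is not met → [s].
/i/ (between /s/ and /l/) occurs in an unstressed syllable → [ə] by rule 1.
/l/ — not in any rule's target class → [l].
/s/ (between /l/ and /i/): rule 4 targets it, but not between two vowels → unchanged [s].
/i/ (between /s/ and /b/) is in the target of rule 1 but the environment (in an unstressed syllable) is not met → [i].
/b/ — word-final; rule 2 does not apply here → [b].

[ləɣəfrəlsəlˈsib]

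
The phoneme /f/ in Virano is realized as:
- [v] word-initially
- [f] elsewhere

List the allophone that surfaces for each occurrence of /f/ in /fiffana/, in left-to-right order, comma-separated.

[v], [f], [f]

Occurrence 1 (position 1): word-initially → [v].
Occurrence 2 (position 3): no conditioning environment matches → elsewhere allophone [f].
Occurrence 3 (position 4): no conditioning environment matches → elsewhere allophone [f].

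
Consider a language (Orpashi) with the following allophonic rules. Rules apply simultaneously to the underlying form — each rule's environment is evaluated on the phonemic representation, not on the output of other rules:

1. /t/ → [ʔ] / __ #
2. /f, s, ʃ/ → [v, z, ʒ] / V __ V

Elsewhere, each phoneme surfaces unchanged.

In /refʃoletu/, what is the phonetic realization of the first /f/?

/f/ — between /e/ and /ʃ/; rule 2 does not apply here → [f].

[f]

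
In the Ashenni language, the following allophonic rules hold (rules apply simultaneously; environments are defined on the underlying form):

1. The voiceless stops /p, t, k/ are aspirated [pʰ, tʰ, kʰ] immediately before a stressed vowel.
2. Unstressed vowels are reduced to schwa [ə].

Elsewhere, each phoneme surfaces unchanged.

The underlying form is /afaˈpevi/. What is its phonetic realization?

[əfəˈpʰevə]

/a/ (word-initial): in an unstressed syllable, so rule 2 applies → [ə].
/a/ meets the environment for rule 2 (in an unstressed syllable) → [ə].
/p/ — between /a/ and /e/, immediately before a stressed vowel — surfaces as [pʰ] (rule 1).
/e/ — between /p/ and /v/; rule 2 does not apply here → [e].
/i/ — word-final, in an unstressed syllable — surfaces as [ə] (rule 2).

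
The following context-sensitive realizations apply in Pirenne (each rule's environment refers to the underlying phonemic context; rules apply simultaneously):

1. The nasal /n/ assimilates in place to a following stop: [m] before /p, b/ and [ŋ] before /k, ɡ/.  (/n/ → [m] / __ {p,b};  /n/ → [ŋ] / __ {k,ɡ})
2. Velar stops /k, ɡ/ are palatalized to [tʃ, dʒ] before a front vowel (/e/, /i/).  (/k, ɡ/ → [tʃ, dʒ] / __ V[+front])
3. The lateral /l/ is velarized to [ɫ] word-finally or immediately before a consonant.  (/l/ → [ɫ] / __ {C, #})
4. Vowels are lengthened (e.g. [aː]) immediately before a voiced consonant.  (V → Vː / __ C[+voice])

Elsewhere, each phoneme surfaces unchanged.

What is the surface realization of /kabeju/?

[kaːbeːju]

/k/ (word-initial) fails the environment for rule 2, so it stays [k].
/a/ (between /k/ and /b/): before a voiced consonant, so rule 4 applies → [aː].
/b/ stays [b].
/e/ meets the environment for rule 4 (before a voiced consonant) → [eː].
/j/ (between /e/ and /u/) is unaffected → [j].
/u/ (word-final): rule 4 targets it, but not before a voiced consonant → unchanged [u].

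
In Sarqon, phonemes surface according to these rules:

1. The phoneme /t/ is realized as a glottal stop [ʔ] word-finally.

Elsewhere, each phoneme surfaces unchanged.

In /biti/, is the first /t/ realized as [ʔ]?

No

/t/ (between /i/ and /i/) is in the target of rule 1 but the environment (word-finally) is not met → [t].
The actual realization is [t], not [ʔ].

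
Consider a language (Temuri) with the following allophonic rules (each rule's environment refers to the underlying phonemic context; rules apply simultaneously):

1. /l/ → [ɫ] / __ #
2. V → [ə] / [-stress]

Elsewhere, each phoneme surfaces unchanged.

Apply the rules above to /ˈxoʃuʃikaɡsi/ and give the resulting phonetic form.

/x/ stays [x].
/o/ (between /x/ and /ʃ/): rule 2 targets it, but not in an unstressed syllable → unchanged [o].
/ʃ/ — not in any rule's target class → [ʃ].
/u/ (between /ʃ/ and /ʃ/) occurs in an unstressed syllable → [ə] by rule 2.
/ʃ/ — not in any rule's target class → [ʃ].
/i/ (between /ʃ/ and /k/): in an unstressed syllable, so rule 2 applies → [ə].
/k/ stays [k].
/a/ (between /k/ and /ɡ/): in an unstressed syllable, so rule 2 applies → [ə].
/ɡ/ stays [ɡ].
/s/ (between /ɡ/ and /i/) is unaffected → [s].
/i/ (word-final) occurs in an unstressed syllable → [ə] by rule 2.

[ˈxoʃəʃəkəɡsə]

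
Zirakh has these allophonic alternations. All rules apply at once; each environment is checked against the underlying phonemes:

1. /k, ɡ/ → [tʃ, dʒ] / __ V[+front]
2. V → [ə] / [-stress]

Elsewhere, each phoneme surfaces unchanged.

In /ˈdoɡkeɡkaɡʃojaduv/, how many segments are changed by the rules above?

Segments that undergo a rule: /k/ → [tʃ] (rule 1); /e/ → [ə] (rule 2); /a/ → [ə] (rule 2); /o/ → [ə] (rule 2); /a/ → [ə] (rule 2); /u/ → [ə] (rule 2).
All other segments surface unchanged.

6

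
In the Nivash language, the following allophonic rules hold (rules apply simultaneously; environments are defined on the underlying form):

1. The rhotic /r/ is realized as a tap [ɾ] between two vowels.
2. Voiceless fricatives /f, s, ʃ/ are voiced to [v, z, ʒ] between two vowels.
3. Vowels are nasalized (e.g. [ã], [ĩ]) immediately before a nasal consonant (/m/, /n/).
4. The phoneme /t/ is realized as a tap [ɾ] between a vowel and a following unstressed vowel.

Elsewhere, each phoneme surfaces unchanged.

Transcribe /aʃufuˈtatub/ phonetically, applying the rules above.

[aʒuvuˈtaɾub]

/a/ (word-initial) is in the target of rule 3 but the environment (before a nasal consonant) is not met → [a].
/ʃ/ — between /a/ and /u/, between two vowels — surfaces as [ʒ] (rule 2).
/u/ (between /ʃ/ and /f/): rule 3 targets it, but not before a nasal consonant → unchanged [u].
/f/ — between /u/ and /u/, between two vowels — surfaces as [v] (rule 2).
/u/ (between /f/ and /t/): rule 3 targets it, but not before a nasal consonant → unchanged [u].
/t/ — between /u/ and /a/; rule 4 does not apply here → [t].
/a/ (between /t/ and /t/) fails the environment for rule 3, so it stays [a].
/t/ — between /a/ and /u/, between a vowel and a following unstressed vowel — surfaces as [ɾ] (rule 4).
/u/ (between /t/ and /b/): rule 3 targets it, but not before a nasal consonant → unchanged [u].
/b/ — not in any rule's target class → [b].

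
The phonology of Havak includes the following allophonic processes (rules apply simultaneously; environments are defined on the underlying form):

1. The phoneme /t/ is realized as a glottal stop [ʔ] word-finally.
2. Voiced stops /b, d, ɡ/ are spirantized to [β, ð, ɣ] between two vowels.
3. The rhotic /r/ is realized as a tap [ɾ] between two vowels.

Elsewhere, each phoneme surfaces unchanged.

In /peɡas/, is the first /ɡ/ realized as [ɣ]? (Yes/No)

/ɡ/ — between /e/ and /a/, between two vowels — surfaces as [ɣ] (rule 2).
The actual realization is [ɣ], which matches [ɣ].

Yes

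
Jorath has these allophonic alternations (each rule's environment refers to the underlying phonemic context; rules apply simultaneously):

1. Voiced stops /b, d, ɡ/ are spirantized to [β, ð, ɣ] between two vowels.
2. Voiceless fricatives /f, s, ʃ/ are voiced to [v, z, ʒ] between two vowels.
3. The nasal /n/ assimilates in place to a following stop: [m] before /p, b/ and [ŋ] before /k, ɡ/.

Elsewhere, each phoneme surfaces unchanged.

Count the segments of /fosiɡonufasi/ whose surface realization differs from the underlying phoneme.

Segments that undergo a rule: /s/ → [z] (rule 2); /ɡ/ → [ɣ] (rule 1); /f/ → [v] (rule 2); /s/ → [z] (rule 2).
All other segments surface unchanged.

4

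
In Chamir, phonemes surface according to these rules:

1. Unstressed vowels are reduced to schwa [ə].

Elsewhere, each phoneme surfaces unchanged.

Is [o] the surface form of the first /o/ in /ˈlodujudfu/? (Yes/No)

/o/ (between /l/ and /d/) fails the environment for rule 1, so it stays [o].
The actual realization is [o], which matches [o].

Yes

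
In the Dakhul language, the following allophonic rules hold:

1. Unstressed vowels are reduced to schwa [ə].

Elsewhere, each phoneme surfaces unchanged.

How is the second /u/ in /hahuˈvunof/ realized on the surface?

/u/ (between /v/ and /n/): rule 1 targets it, but not in an unstressed syllable → unchanged [u].

[u]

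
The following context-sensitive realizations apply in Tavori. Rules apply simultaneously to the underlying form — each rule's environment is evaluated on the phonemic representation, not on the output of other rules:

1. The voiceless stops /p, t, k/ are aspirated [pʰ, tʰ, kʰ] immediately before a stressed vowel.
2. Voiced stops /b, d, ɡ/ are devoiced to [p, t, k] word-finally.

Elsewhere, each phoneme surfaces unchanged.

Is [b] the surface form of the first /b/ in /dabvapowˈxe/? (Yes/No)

/b/ — between /a/ and /v/; rule 2 does not apply here → [b].
The actual realization is [b], which matches [b].

Yes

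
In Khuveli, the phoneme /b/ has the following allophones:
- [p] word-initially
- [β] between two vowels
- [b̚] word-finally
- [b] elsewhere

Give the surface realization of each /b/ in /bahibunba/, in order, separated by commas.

[p], [β], [b]

Occurrence 1 (position 1): word-initially → [p].
Occurrence 2 (position 5): between two vowels → [β].
Occurrence 3 (position 8): no conditioning environment matches → elsewhere allophone [b].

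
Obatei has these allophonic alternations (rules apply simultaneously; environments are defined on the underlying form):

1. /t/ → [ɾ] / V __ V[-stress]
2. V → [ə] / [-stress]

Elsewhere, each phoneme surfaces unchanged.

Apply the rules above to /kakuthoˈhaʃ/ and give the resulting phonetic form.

[kəkəthəˈhaʃ]

/a/ meets the environment for rule 2 (in an unstressed syllable) → [ə].
Rule 2 applies to /u/ (between /k/ and /t/: in an unstressed syllable) → [ə].
/t/ (between /u/ and /h/): rule 1 targets it, but not between a vowel and a following unstressed vowel → unchanged [t].
/o/ — between /h/ and /h/, in an unstressed syllable — surfaces as [ə] (rule 2).
/a/ — between /h/ and /ʃ/; rule 2 does not apply here → [a].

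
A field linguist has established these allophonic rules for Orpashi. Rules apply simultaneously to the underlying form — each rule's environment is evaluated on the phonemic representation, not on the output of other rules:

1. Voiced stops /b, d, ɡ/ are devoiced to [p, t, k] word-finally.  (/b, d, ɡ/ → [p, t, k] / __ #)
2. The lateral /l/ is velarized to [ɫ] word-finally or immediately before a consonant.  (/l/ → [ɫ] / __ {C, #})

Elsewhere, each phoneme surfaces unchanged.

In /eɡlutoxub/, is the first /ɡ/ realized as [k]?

No

/ɡ/ — between /e/ and /l/; rule 1 does not apply here → [ɡ].
The actual realization is [ɡ], not [k].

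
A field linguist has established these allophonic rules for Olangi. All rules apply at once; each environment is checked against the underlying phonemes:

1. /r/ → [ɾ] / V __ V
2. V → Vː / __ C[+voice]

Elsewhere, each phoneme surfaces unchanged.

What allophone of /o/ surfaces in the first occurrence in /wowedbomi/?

[oː]

/o/ (between /w/ and /w/) occurs before a voiced consonant → [oː] by rule 2.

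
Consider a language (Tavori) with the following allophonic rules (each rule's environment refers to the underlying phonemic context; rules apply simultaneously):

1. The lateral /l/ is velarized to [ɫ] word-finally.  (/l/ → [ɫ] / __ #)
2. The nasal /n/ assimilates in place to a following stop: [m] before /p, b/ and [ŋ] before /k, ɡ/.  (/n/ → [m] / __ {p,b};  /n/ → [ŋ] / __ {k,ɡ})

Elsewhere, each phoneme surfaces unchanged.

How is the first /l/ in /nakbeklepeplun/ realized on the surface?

[l]

/l/ (between /k/ and /e/): rule 1 targets it, but not word-finally → unchanged [l].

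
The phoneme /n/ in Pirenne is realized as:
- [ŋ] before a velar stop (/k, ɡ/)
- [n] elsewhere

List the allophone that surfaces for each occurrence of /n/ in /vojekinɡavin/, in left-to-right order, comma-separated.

[ŋ], [n]

Occurrence 1 (position 7): before a velar stop → [ŋ].
Occurrence 2 (position 12): no conditioning environment matches → elsewhere allophone [n].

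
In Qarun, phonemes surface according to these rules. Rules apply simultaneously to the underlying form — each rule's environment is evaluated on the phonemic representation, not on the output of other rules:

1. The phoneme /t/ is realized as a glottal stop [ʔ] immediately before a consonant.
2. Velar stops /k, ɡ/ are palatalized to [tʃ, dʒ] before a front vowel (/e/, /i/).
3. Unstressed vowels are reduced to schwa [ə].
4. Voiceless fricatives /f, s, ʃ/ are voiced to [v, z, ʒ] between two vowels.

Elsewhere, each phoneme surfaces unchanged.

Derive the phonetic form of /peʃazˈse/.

/p/ stays [p].
/e/ meets the environment for rule 3 (in an unstressed syllable) → [ə].
/ʃ/ meets the environment for rule 4 (between two vowels) → [ʒ].
/a/ (between /ʃ/ and /z/): in an unstressed syllable, so rule 3 applies → [ə].
/z/ — not in any rule's target class → [z].
/s/ — between /z/ and /e/; rule 4 does not apply here → [s].
/e/ (word-final): rule 3 targets it, but not in an unstressed syllable → unchanged [e].

[pəʒəzˈse]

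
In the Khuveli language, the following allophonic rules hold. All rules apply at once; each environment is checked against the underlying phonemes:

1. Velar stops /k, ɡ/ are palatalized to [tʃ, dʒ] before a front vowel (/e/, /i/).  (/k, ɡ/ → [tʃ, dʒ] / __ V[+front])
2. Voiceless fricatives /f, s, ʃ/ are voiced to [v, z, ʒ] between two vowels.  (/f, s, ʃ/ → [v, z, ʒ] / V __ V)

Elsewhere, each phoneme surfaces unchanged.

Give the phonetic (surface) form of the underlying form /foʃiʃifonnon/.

[foʒiʒivonnon]

/f/ (word-initial): rule 2 targets it, but not between two vowels → unchanged [f].
/o/ (between /f/ and /ʃ/) is unaffected → [o].
/ʃ/ (between /o/ and /i/) occurs between two vowels → [ʒ] by rule 2.
/i/ (between /ʃ/ and /ʃ/): no rule targets it → [i].
/ʃ/ meets the environment for rule 2 (between two vowels) → [ʒ].
/i/ — not in any rule's target class → [i].
/f/ (between /i/ and /o/) occurs between two vowels → [v] by rule 2.
/o/ stays [o].
/n/ (between /o/ and /n/): no rule targets it → [n].
/n/ (between /n/ and /o/): no rule targets it → [n].
/o/ stays [o].
/n/ (word-final) is unaffected → [n].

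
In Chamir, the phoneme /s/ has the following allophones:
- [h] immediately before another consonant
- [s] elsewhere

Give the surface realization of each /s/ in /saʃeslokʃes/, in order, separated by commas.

Occurrence 1 (position 1): no conditioning environment matches → elsewhere allophone [s].
Occurrence 2 (position 5): immediately before another consonant → [h].
Occurrence 3 (position 11): no conditioning environment matches → elsewhere allophone [s].

[s], [h], [s]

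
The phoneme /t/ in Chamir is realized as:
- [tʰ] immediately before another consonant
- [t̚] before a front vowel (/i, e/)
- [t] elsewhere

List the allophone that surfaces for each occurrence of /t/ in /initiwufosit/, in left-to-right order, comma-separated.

Occurrence 1 (position 4): before a front vowel (/i, e/) → [t̚].
Occurrence 2 (position 12): no conditioning environment matches → elsewhere allophone [t].

[t̚], [t]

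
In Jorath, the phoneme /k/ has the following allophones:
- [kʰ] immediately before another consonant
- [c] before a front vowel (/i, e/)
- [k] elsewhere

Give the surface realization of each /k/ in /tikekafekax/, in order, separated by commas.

Occurrence 1 (position 3): before a front vowel (/i, e/) → [c].
Occurrence 2 (position 5): no conditioning environment matches → elsewhere allophone [k].
Occurrence 3 (position 9): no conditioning environment matches → elsewhere allophone [k].

[c], [k], [k]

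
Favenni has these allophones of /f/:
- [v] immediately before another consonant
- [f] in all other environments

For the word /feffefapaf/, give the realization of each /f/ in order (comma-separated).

Occurrence 1 (position 1): no conditioning environment matches → elsewhere allophone [f].
Occurrence 2 (position 3): immediately before another consonant → [v].
Occurrence 3 (position 4): no conditioning environment matches → elsewhere allophone [f].
Occurrence 4 (position 6): no conditioning environment matches → elsewhere allophone [f].
Occurrence 5 (position 10): no conditioning environment matches → elsewhere allophone [f].

[f], [v], [f], [f], [f]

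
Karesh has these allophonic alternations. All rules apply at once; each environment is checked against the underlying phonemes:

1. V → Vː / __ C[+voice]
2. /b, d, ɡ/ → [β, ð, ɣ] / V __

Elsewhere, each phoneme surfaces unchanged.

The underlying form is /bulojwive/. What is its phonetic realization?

/b/ — word-initial; rule 2 does not apply here → [b].
Rule 1 applies to /u/ (between /b/ and /l/: before a voiced consonant) → [uː].
/l/ stays [l].
/o/ (between /l/ and /j/): before a voiced consonant, so rule 1 applies → [oː].
/j/ (between /o/ and /w/): no rule targets it → [j].
/w/ (between /j/ and /i/): no rule targets it → [w].
/i/ — between /w/ and /v/, before a voiced consonant — surfaces as [iː] (rule 1).
/v/ stays [v].
/e/ — word-final; rule 1 does not apply here → [e].

[buːloːjwiːve]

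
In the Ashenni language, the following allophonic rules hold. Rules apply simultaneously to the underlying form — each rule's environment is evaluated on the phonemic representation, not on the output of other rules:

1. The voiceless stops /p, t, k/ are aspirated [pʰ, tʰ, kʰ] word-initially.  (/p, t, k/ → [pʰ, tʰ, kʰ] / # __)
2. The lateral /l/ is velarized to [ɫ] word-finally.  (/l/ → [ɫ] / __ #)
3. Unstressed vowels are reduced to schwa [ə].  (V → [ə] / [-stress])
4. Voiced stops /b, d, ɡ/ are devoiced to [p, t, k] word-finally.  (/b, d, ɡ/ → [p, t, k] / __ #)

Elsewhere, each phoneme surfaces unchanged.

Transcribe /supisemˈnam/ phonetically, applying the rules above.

[səpəsəmˈnam]

/s/ — not in any rule's target class → [s].
/u/ (between /s/ and /p/): in an unstressed syllable, so rule 3 applies → [ə].
/p/ (between /u/ and /i/): rule 1 targets it, but not word-initially → unchanged [p].
/i/ — between /p/ and /s/, in an unstressed syllable — surfaces as [ə] (rule 3).
/s/ stays [s].
/e/ (between /s/ and /m/) occurs in an unstressed syllable → [ə] by rule 3.
/m/ (between /e/ and /n/): no rule targets it → [m].
/n/ (between /m/ and /a/): no rule targets it → [n].
/a/ (between /n/ and /m/) is in the target of rule 3 but the environment (in an unstressed syllable) is not met → [a].
/m/ — not in any rule's target class → [m].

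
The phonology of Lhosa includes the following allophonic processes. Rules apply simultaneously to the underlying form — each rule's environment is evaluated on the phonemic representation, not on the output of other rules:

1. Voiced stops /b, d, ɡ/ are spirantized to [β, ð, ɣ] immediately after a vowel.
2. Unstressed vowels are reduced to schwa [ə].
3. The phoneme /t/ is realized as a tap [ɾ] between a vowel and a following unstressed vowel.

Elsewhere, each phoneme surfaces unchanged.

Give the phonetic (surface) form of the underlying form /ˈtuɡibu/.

[ˈtuɣəβə]

/t/ — word-initial; rule 3 does not apply here → [t].
/u/ (between /t/ and /ɡ/): rule 2 targets it, but not in an unstressed syllable → unchanged [u].
/ɡ/ meets the environment for rule 1 (immediately after a vowel) → [ɣ].
/i/ (between /ɡ/ and /b/): in an unstressed syllable, so rule 2 applies → [ə].
Rule 1 applies to /b/ (between /i/ and /u/: immediately after a vowel) → [β].
/u/ — word-final, in an unstressed syllable — surfaces as [ə] (rule 2).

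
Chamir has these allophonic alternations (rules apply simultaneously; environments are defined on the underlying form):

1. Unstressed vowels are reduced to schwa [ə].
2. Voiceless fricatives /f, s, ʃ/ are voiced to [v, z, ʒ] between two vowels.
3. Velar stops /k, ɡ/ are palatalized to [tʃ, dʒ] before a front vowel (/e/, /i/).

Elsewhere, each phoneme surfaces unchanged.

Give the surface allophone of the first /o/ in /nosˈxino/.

Rule 1 applies to /o/ (between /n/ and /s/: in an unstressed syllable) → [ə].

[ə]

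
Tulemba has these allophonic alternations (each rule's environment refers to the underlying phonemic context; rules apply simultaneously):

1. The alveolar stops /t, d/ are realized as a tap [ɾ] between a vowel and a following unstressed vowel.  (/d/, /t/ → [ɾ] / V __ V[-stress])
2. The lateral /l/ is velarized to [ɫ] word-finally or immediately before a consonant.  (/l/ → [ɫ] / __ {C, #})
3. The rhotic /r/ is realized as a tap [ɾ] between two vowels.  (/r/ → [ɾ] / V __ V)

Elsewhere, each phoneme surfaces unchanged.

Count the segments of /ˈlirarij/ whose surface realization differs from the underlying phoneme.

Segments that undergo a rule: /r/ → [ɾ] (rule 3); /r/ → [ɾ] (rule 3).
All other segments surface unchanged.

2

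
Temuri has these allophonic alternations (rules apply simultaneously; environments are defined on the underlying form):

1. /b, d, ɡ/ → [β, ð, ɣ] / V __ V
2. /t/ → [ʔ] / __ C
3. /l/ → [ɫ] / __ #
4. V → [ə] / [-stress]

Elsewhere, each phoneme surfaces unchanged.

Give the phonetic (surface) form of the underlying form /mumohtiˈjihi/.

[məməhtəˈjihə]

/m/ (word-initial): no rule targets it → [m].
Rule 4 applies to /u/ (between /m/ and /m/: in an unstressed syllable) → [ə].
/m/ (between /u/ and /o/) is unaffected → [m].
Rule 4 applies to /o/ (between /m/ and /h/: in an unstressed syllable) → [ə].
/h/ stays [h].
/t/ (between /h/ and /i/) is in the target of rule 2 but the environment (immediately before a consonant) is not met → [t].
/i/ (between /t/ and /j/) occurs in an unstressed syllable → [ə] by rule 4.
/j/ (between /i/ and /i/): no rule targets it → [j].
/i/ (between /j/ and /h/) is in the target of rule 4 but the environment (in an unstressed syllable) is not met → [i].
/h/ (between /i/ and /i/): no rule targets it → [h].
/i/ (word-final) occurs in an unstressed syllable → [ə] by rule 4.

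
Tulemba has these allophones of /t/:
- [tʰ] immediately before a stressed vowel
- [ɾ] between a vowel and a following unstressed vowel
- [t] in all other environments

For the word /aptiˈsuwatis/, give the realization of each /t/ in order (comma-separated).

Occurrence 1 (position 3): no conditioning environment matches → elsewhere allophone [t].
Occurrence 2 (position 9): between a vowel and an unstressed vowel → [ɾ].

[t], [ɾ]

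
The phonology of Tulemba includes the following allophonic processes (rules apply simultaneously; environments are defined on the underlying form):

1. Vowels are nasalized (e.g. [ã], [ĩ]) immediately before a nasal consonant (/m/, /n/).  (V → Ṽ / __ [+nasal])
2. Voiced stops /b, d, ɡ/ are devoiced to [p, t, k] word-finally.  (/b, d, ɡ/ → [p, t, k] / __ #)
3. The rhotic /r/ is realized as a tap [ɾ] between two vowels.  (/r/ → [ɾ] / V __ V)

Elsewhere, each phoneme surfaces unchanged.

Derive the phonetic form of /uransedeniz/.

/u/ — word-initial; rule 1 does not apply here → [u].
/r/ (between /u/ and /a/): between two vowels, so rule 3 applies → [ɾ].
/a/ (between /r/ and /n/) occurs before a nasal consonant → [ã] by rule 1.
/n/ — not in any rule's target class → [n].
/s/ — not in any rule's target class → [s].
/e/ — between /s/ and /d/; rule 1 does not apply here → [e].
/d/ (between /e/ and /e/) is in the target of rule 2 but the environment (word-finally) is not met → [d].
/e/ — between /d/ and /n/, before a nasal consonant — surfaces as [ẽ] (rule 1).
/n/ — not in any rule's target class → [n].
/i/ (between /n/ and /z/) fails the environment for rule 1, so it stays [i].
/z/ (word-final): no rule targets it → [z].

[uɾãnsedẽniz]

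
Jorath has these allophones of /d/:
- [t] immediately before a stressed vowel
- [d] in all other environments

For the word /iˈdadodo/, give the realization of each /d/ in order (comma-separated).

[t], [d], [d]

Occurrence 1 (position 2): immediately before a stressed vowel → [t].
Occurrence 2 (position 4): no conditioning environment matches → elsewhere allophone [d].
Occurrence 3 (position 6): no conditioning environment matches → elsewhere allophone [d].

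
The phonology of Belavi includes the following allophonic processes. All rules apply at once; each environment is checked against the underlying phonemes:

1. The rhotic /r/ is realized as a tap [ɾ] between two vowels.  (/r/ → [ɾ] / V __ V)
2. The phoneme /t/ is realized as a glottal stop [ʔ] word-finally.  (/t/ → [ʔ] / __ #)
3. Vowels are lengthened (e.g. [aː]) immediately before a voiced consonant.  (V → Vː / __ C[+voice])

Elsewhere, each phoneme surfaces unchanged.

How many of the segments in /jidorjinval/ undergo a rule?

Segments that undergo a rule: /i/ → [iː] (rule 3); /o/ → [oː] (rule 3); /i/ → [iː] (rule 3); /a/ → [aː] (rule 3).
All other segments surface unchanged.

4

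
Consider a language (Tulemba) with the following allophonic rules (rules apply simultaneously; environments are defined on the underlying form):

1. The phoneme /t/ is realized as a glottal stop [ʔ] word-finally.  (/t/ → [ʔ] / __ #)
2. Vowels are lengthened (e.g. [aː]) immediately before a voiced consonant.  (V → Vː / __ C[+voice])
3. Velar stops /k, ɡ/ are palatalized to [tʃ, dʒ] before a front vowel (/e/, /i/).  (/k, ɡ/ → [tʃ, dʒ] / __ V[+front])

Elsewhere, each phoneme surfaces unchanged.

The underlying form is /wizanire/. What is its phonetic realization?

[wiːzaːniːre]

/w/ stays [w].
/i/ (between /w/ and /z/) occurs before a voiced consonant → [iː] by rule 2.
/z/ (between /i/ and /a/) is unaffected → [z].
/a/ — between /z/ and /n/, before a voiced consonant — surfaces as [aː] (rule 2).
/n/ stays [n].
/i/ meets the environment for rule 2 (before a voiced consonant) → [iː].
/r/ — not in any rule's target class → [r].
/e/ (word-final) is in the target of rule 2 but the environment (before a voiced consonant) is not met → [e].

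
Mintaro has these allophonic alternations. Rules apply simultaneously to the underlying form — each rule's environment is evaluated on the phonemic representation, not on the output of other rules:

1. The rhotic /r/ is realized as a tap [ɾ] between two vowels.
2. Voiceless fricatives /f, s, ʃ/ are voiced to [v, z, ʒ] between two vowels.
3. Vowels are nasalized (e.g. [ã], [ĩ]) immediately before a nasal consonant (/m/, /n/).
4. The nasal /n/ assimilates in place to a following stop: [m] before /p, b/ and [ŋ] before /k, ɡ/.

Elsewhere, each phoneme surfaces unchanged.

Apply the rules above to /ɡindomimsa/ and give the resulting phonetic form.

[ɡĩndõmĩmsa]

/ɡ/ (word-initial): no rule targets it → [ɡ].
/i/ meets the environment for rule 3 (before a nasal consonant) → [ĩ].
/n/ — between /i/ and /d/; rule 4 does not apply here → [n].
/d/ — not in any rule's target class → [d].
/o/ (between /d/ and /m/) occurs before a nasal consonant → [õ] by rule 3.
/m/ (between /o/ and /i/) is unaffected → [m].
Rule 3 applies to /i/ (between /m/ and /m/: before a nasal consonant) → [ĩ].
/m/ stays [m].
/s/ — between /m/ and /a/; rule 2 does not apply here → [s].
/a/ (word-final): rule 3 targets it, but not before a nasal consonant → unchanged [a].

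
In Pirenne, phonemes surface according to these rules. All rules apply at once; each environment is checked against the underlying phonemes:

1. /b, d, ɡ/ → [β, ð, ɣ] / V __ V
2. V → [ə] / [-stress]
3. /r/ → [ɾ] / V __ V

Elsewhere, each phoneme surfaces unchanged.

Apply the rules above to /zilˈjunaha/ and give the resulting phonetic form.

/z/ stays [z].
/i/ meets the environment for rule 2 (in an unstressed syllable) → [ə].
/l/ (between /i/ and /j/) is unaffected → [l].
/j/ (between /l/ and /u/) is unaffected → [j].
/u/ (between /j/ and /n/) fails the environment for rule 2, so it stays [u].
/n/ (between /u/ and /a/): no rule targets it → [n].
/a/ (between /n/ and /h/) occurs in an unstressed syllable → [ə] by rule 2.
/h/ (between /a/ and /a/): no rule targets it → [h].
Rule 2 applies to /a/ (word-final: in an unstressed syllable) → [ə].

[zəlˈjunəhə]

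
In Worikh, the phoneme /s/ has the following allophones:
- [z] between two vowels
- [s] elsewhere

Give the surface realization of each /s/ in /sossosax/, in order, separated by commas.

Occurrence 1 (position 1): no conditioning environment matches → elsewhere allophone [s].
Occurrence 2 (position 3): no conditioning environment matches → elsewhere allophone [s].
Occurrence 3 (position 4): no conditioning environment matches → elsewhere allophone [s].
Occurrence 4 (position 6): between two vowels → [z].

[s], [s], [s], [z]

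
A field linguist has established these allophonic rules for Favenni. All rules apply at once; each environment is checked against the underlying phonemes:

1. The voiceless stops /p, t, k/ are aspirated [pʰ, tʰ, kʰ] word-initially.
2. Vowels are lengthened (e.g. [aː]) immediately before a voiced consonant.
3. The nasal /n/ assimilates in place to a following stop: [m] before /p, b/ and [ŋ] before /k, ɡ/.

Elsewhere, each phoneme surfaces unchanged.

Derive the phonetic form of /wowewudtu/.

/w/ — not in any rule's target class → [w].
/o/ (between /w/ and /w/): before a voiced consonant, so rule 2 applies → [oː].
/w/ — not in any rule's target class → [w].
/e/ meets the environment for rule 2 (before a voiced consonant) → [eː].
/w/ (between /e/ and /u/): no rule targets it → [w].
/u/ (between /w/ and /d/): before a voiced consonant, so rule 2 applies → [uː].
/d/ (between /u/ and /t/) is unaffected → [d].
/t/ — between /d/ and /u/; rule 1 does not apply here → [t].
/u/ — word-final; rule 2 does not apply here → [u].

[woːweːwuːdtu]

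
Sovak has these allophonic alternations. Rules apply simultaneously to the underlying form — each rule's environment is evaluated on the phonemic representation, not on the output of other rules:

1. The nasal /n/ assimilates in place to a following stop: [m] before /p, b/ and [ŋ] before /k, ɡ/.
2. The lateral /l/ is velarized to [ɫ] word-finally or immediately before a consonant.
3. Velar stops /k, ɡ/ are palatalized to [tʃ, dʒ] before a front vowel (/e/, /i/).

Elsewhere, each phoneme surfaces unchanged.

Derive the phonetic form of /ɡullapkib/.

/ɡ/ — word-initial; rule 3 does not apply here → [ɡ].
/u/ (between /ɡ/ and /l/): no rule targets it → [u].
/l/ meets the environment for rule 2 (word-finally or immediately before a consonant) → [ɫ].
/l/ (between /l/ and /a/) is in the target of rule 2 but the environment (word-finally or immediately before a consonant) is not met → [l].
/a/ stays [a].
/p/ — not in any rule's target class → [p].
/k/ meets the environment for rule 3 (before a front vowel) → [tʃ].
/i/ — not in any rule's target class → [i].
/b/ (word-final) is unaffected → [b].

[ɡuɫlaptʃib]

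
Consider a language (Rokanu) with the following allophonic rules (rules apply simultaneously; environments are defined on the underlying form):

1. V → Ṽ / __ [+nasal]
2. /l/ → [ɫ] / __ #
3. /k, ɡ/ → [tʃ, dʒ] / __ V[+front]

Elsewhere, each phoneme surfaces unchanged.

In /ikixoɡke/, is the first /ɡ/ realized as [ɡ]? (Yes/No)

Yes

/ɡ/ (between /o/ and /k/): rule 3 targets it, but not before a front vowel → unchanged [ɡ].
The actual realization is [ɡ], which matches [ɡ].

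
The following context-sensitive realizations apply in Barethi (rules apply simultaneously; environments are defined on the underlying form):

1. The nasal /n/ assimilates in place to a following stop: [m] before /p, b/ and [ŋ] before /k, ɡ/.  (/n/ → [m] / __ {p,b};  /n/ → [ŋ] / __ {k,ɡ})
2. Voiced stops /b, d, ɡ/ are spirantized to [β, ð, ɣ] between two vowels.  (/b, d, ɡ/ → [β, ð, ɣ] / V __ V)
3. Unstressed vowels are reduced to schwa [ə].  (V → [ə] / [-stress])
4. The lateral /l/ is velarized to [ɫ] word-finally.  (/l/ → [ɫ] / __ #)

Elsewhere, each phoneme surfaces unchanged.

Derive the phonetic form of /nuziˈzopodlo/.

/n/ — word-initial; rule 1 does not apply here → [n].
Rule 3 applies to /u/ (between /n/ and /z/: in an unstressed syllable) → [ə].
/z/ (between /u/ and /i/) is unaffected → [z].
/i/ meets the environment for rule 3 (in an unstressed syllable) → [ə].
/z/ — not in any rule's target class → [z].
/o/ (between /z/ and /p/): rule 3 targets it, but not in an unstressed syllable → unchanged [o].
/p/ (between /o/ and /o/) is unaffected → [p].
/o/ meets the environment for rule 3 (in an unstressed syllable) → [ə].
/d/ — between /o/ and /l/; rule 2 does not apply here → [d].
/l/ (between /d/ and /o/) is in the target of rule 4 but the environment (word-finally) is not met → [l].
/o/ (word-final): in an unstressed syllable, so rule 3 applies → [ə].

[nəzəˈzopədlə]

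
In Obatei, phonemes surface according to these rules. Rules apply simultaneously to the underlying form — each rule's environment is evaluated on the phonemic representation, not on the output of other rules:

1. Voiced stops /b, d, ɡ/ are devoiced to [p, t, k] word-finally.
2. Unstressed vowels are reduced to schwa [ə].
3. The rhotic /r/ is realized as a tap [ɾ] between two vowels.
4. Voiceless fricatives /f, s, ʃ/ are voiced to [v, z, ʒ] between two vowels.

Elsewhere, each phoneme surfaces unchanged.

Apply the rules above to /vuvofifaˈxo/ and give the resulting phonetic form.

/v/ — not in any rule's target class → [v].
/u/ — between /v/ and /v/, in an unstressed syllable — surfaces as [ə] (rule 2).
/v/ stays [v].
Rule 2 applies to /o/ (between /v/ and /f/: in an unstressed syllable) → [ə].
Rule 4 applies to /f/ (between /o/ and /i/: between two vowels) → [v].
Rule 2 applies to /i/ (between /f/ and /f/: in an unstressed syllable) → [ə].
/f/ (between /i/ and /a/) occurs between two vowels → [v] by rule 4.
/a/ (between /f/ and /x/): in an unstressed syllable, so rule 2 applies → [ə].
/x/ — not in any rule's target class → [x].
/o/ (word-final) fails the environment for rule 2, so it stays [o].

[vəvəvəvəˈxo]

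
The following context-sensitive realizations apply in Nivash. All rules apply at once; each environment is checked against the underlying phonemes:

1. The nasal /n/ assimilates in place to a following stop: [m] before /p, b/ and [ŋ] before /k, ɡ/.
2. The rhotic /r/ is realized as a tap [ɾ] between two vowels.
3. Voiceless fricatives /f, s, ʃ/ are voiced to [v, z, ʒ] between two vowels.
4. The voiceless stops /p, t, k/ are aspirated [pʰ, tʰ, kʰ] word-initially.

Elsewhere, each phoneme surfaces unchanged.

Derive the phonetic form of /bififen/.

[biviven]

/b/ — not in any rule's target class → [b].
/i/ stays [i].
/f/ (between /i/ and /i/) occurs between two vowels → [v] by rule 3.
/i/ (between /f/ and /f/) is unaffected → [i].
Rule 3 applies to /f/ (between /i/ and /e/: between two vowels) → [v].
/e/ (between /f/ and /n/) is unaffected → [e].
/n/ (word-final) is in the target of rule 1 but the environment (before a labial or velar stop) is not met → [n].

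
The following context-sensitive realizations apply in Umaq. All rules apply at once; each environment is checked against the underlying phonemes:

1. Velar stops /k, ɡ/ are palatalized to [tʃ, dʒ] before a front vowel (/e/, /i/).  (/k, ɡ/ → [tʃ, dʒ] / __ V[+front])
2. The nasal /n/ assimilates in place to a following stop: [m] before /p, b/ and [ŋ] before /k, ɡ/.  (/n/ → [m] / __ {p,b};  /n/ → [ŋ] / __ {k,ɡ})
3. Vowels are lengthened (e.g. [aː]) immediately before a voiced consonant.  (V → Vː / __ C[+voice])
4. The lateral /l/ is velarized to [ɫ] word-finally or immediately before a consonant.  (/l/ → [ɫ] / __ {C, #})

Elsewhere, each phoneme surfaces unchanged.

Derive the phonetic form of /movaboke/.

/o/ (between /m/ and /v/) occurs before a voiced consonant → [oː] by rule 3.
/a/ meets the environment for rule 3 (before a voiced consonant) → [aː].
/o/ — between /b/ and /k/; rule 3 does not apply here → [o].
/k/ (between /o/ and /e/): before a front vowel, so rule 1 applies → [tʃ].
/e/ (word-final) is in the target of rule 3 but the environment (before a voiced consonant) is not met → [e].

[moːvaːbotʃe]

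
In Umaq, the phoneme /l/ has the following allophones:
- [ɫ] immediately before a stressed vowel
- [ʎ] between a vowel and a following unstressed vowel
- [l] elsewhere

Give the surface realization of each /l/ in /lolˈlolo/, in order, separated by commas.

[l], [l], [ɫ], [ʎ]

Occurrence 1 (position 1): no conditioning environment matches → elsewhere allophone [l].
Occurrence 2 (position 3): no conditioning environment matches → elsewhere allophone [l].
Occurrence 3 (position 4): immediately before a stressed vowel → [ɫ].
Occurrence 4 (position 6): between a vowel and a following unstressed vowel → [ʎ].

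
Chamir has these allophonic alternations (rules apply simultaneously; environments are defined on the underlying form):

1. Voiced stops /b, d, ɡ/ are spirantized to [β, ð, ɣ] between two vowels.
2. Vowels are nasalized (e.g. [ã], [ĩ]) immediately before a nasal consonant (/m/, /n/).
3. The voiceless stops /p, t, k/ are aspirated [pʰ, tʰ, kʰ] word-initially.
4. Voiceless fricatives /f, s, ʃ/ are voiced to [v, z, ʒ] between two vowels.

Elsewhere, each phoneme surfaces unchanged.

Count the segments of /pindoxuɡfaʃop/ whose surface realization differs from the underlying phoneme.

Segments that undergo a rule: /p/ → [pʰ] (rule 3); /i/ → [ĩ] (rule 2); /ʃ/ → [ʒ] (rule 4).
All other segments surface unchanged.

3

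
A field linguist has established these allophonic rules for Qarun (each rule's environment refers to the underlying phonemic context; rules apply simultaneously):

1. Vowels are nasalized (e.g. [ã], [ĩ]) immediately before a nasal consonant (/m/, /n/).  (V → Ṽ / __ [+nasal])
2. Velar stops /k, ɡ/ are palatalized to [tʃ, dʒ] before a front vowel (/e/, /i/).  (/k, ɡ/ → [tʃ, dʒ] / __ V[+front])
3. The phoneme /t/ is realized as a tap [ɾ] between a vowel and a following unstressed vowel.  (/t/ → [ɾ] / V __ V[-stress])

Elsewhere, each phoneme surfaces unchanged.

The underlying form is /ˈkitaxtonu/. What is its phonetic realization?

[ˈtʃiɾaxtõnu]

/k/ — word-initial, before a front vowel — surfaces as [tʃ] (rule 2).
/i/ (between /k/ and /t/) is in the target of rule 1 but the environment (before a nasal consonant) is not met → [i].
/t/ meets the environment for rule 3 (between a vowel and a following unstressed vowel) → [ɾ].
/a/ (between /t/ and /x/) fails the environment for rule 1, so it stays [a].
/x/ (between /a/ and /t/): no rule targets it → [x].
/t/ — between /x/ and /o/; rule 3 does not apply here → [t].
/o/ — between /t/ and /n/, before a nasal consonant — surfaces as [õ] (rule 1).
/n/ (between /o/ and /u/) is unaffected → [n].
/u/ (word-final) fails the environment for rule 1, so it stays [u].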